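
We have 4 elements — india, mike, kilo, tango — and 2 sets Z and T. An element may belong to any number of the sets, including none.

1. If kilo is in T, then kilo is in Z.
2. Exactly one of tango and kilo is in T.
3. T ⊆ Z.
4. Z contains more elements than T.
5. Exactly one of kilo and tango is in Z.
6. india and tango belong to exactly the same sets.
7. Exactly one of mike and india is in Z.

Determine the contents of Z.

Z = {kilo, mike}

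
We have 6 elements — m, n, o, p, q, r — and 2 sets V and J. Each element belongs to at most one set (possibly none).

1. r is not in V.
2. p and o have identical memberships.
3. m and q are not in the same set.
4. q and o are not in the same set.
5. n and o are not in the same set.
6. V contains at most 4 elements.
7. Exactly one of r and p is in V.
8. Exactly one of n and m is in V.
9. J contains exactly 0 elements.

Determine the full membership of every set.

From (1): r ∉ V.
(7) (exactly one): p ∈ V.
(9): J already has 0, so the rest are out.
(2): o matches p: o ∈ V.
(4): q ∉ V.
(5): n ∉ V.
(8) (exactly one): m ∈ V.

V = {m, o, p}; J = {}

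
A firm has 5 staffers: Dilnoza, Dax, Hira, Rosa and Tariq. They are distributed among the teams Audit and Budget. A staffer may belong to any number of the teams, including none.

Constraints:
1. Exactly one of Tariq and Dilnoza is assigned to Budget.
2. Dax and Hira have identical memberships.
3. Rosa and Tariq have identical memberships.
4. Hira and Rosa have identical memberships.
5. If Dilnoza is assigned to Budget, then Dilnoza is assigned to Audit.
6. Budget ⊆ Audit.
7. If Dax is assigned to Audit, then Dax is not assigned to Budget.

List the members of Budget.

Budget = {Dilnoza}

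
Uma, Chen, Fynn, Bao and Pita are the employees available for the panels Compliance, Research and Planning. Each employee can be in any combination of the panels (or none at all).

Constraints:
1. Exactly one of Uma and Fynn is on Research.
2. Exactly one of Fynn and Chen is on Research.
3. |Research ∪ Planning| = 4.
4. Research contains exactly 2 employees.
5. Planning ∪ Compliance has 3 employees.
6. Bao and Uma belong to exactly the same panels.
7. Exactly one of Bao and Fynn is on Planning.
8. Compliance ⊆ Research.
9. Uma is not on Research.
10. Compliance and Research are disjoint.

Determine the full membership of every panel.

Compliance = {}; Research = {Fynn, Pita}; Planning = {Bao, Pita, Uma}

From (9): Uma ∉ Research.
(1) (exactly one): Fynn ∈ Research.
(2) (exactly one): Chen ∉ Research.
(6): Bao matches Uma: Bao ∉ Research.
(8) contrapositive: Uma ∉ Compliance.
(8) contrapositive: Chen ∉ Compliance.
(8) contrapositive: Bao ∉ Compliance.
(10) (disjoint): Fynn ∉ Compliance.
(4): only 2 candidates remain for Research, so all are in.
(10) (disjoint): Pita ∉ Compliance.
Suppose Uma ∉ Planning: no assignment then satisfies all the clues, so Uma ∈ Planning.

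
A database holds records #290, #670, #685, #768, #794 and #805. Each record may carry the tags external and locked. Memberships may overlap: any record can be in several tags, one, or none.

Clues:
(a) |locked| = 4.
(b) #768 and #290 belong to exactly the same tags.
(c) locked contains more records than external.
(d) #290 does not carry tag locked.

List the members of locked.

From (d): #290 ∉ locked.
(b): #768 matches #290: #768 ∉ locked.
(a): only 4 candidates remain for locked, so all are in.

locked = {#670, #685, #794, #805}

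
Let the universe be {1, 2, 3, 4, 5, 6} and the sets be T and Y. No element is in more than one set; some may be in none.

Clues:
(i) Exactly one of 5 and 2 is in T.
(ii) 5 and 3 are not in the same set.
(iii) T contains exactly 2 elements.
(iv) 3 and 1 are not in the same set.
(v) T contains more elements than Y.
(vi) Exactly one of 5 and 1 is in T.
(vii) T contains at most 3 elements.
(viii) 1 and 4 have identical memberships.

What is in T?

T = {5, 6}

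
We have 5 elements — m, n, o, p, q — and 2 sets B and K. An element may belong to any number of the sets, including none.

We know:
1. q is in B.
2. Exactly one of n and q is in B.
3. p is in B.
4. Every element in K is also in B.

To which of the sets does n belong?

n: none

From (1): q ∈ B.
From (3): p ∈ B.
(2) (exactly one): n ∉ B.
(4) contrapositive: n ∉ K.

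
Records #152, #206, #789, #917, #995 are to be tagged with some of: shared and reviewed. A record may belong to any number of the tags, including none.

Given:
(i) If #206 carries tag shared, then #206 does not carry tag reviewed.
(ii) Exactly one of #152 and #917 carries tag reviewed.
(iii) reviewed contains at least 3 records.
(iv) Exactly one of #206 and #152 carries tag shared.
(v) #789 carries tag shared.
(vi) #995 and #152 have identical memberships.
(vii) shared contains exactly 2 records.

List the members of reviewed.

reviewed = {#152, #789, #995}

From (v): #789 ∈ shared.
Suppose #152 ∉ reviewed: no assignment then satisfies all the clues, so #152 ∈ reviewed.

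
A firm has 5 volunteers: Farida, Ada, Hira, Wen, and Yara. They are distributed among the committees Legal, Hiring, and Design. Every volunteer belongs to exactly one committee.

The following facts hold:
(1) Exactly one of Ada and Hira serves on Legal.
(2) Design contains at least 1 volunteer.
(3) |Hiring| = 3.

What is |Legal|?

1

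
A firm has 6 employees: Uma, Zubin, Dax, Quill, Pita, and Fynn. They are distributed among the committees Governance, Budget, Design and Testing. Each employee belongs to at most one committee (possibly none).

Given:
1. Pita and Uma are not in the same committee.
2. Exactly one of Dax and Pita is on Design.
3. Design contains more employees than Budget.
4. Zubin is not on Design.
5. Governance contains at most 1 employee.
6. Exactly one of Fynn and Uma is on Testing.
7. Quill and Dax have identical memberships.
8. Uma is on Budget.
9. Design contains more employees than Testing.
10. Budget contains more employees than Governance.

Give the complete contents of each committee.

Governance = {}; Budget = {Uma}; Design = {Dax, Quill}; Testing = {Fynn}

From (4): Zubin ∉ Design.
From (8): Uma ∈ Budget.
(1): Pita ∉ Budget.
(6) (exactly one): Fynn ∈ Testing.
Suppose Zubin ∈ Governance: no assignment then satisfies all the clues, so Zubin ∉ Governance.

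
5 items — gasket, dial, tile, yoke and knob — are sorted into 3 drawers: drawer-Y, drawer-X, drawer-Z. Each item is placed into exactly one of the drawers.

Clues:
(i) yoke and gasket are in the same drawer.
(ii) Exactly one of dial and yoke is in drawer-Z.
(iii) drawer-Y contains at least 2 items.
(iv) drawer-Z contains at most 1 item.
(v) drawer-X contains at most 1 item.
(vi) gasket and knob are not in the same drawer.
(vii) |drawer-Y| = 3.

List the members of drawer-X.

drawer-X = {knob}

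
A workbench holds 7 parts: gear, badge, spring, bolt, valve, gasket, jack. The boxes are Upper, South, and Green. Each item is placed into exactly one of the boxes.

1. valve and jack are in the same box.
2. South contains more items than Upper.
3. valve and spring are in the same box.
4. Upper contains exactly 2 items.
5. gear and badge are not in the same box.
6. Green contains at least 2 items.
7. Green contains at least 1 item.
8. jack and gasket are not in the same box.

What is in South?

South = {jack, spring, valve}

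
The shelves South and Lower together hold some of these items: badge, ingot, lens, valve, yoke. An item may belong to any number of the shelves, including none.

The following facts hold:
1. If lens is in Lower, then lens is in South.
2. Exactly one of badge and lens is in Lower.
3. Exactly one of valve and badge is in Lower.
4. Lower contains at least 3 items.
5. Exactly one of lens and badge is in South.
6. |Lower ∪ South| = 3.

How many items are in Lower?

3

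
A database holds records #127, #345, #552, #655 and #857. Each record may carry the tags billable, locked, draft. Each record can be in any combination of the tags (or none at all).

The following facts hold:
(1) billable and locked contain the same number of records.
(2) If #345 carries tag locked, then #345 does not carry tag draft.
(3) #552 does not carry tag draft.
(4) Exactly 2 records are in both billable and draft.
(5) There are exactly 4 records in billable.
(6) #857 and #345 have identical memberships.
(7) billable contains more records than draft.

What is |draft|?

2

From (3): #552 ∉ draft.
Suppose #127 ∉ billable: no assignment then satisfies all the clues, so #127 ∈ billable.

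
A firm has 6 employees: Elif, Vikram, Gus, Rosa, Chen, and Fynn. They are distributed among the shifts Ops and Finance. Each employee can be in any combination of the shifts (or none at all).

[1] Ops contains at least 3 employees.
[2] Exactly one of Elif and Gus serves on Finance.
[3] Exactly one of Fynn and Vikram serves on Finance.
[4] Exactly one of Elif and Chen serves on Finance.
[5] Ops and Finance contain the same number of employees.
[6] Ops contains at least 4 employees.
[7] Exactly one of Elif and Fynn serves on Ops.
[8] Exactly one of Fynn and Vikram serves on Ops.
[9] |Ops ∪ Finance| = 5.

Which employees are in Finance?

Finance = {Chen, Gus, Rosa, Vikram}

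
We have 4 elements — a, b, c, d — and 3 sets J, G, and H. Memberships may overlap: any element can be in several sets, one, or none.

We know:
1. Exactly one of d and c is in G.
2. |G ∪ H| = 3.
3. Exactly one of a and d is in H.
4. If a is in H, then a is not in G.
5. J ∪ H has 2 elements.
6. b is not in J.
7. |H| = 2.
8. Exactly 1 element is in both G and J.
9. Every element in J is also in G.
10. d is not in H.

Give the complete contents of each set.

From (6): b ∉ J.
From (10): d ∉ H.
(3) (exactly one): a ∈ H.
(4): a ∉ G.
(9) contrapositive: a ∉ J.
Suppose b ∉ G: no assignment then satisfies all the clues, so b ∈ G.

J = {c}; G = {b, c}; H = {a, c}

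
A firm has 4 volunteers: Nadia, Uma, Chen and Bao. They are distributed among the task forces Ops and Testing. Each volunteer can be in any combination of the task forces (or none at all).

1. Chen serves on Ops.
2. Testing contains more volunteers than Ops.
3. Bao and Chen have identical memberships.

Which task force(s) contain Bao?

From (1): Chen ∈ Ops.
(3): Bao matches Chen: Bao ∈ Ops.
Suppose Bao ∉ Testing: no assignment then satisfies all the clues, so Bao ∈ Testing.

Bao: Ops, Testing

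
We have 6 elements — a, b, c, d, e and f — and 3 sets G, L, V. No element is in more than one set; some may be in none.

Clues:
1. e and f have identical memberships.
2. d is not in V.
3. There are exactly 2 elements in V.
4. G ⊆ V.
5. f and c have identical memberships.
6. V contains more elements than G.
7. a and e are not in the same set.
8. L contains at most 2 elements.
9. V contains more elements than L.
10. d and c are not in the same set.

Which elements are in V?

From (2): d ∉ V.
(4) contrapositive: d ∉ G.
Suppose a ∉ V: no assignment then satisfies all the clues, so a ∈ V.

V = {a, b}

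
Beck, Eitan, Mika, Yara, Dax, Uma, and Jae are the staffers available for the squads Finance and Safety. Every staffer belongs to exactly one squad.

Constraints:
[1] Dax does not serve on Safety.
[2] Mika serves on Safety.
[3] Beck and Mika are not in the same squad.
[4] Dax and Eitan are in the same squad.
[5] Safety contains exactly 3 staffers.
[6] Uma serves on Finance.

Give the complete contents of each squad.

From (1): Dax ∉ Safety.
From (2): Mika ∈ Safety.
From (6): Uma ∈ Finance.
(3): Beck ∉ Safety.
(4): Eitan matches Dax: Eitan ∉ Safety.
(5): only 3 candidates remain for Safety, so all are in.
Only one squad left: Beck ∈ Finance.
Only one squad left: Eitan ∈ Finance.
Only one squad left: Dax ∈ Finance.

Finance = {Beck, Dax, Eitan, Uma}; Safety = {Jae, Mika, Yara}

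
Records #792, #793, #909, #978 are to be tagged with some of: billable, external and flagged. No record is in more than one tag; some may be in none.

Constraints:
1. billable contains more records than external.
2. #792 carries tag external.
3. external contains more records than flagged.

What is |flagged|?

0

From (2): #792 ∈ external.
Suppose #793 ∈ external: no assignment then satisfies all the clues, so #793 ∉ external.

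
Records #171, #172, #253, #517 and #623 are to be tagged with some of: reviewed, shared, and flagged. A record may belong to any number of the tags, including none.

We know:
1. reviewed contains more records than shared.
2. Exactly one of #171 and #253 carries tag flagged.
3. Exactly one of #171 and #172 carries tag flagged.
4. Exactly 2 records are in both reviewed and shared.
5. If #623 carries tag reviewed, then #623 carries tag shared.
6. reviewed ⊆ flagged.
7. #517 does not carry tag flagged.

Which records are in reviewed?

reviewed = {#172, #253, #623}

From (7): #517 ∉ flagged.
(6) contrapositive: #517 ∉ reviewed.
Suppose #171 ∈ reviewed: no assignment then satisfies all the clues, so #171 ∉ reviewed.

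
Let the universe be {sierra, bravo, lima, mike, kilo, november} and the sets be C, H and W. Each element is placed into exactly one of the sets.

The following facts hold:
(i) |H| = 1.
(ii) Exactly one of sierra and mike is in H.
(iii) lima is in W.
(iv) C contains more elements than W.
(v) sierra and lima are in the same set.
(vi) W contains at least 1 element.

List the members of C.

C = {bravo, kilo, november}

From (iii): lima ∈ W.
(v): sierra matches lima: sierra ∉ C.
(v): sierra matches lima: sierra ∉ H.
(v): sierra matches lima: sierra ∈ W.
(ii) (exactly one): mike ∈ H.
(i): H already has 1, so the rest are out.
Suppose bravo ∉ C: no assignment then satisfies all the clues, so bravo ∈ C.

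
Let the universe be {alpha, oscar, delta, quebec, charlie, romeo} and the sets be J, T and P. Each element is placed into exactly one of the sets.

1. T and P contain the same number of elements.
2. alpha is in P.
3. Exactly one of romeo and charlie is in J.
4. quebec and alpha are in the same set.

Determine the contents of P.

From (2): alpha ∈ P.
(4): quebec matches alpha: quebec ∉ J.
(4): quebec matches alpha: quebec ∉ T.
(4): quebec matches alpha: quebec ∈ P.
Suppose oscar ∈ P: no assignment then satisfies all the clues, so oscar ∉ P.

P = {alpha, quebec}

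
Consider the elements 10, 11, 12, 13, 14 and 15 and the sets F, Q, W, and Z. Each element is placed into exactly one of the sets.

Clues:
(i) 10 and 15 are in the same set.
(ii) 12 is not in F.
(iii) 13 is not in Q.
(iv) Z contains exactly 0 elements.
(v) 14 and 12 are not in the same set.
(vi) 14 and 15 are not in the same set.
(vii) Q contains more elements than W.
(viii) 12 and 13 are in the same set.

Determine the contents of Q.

Q = {10, 11, 15}

From (ii): 12 ∉ F.
From (iii): 13 ∉ Q.
(iv): Z already has 0, so the rest are out.
(viii): 13 matches 12: 13 ∉ F.
(viii): 12 matches 13: 12 ∉ Q.
Only one set left: 12 ∈ W.
Only one set left: 13 ∈ W.
(v): 14 ∉ W.
Suppose 10 ∉ Q: no assignment then satisfies all the clues, so 10 ∈ Q.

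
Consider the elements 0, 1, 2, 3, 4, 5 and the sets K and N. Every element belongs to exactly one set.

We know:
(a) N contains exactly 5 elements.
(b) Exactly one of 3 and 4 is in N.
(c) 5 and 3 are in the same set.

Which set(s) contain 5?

5: N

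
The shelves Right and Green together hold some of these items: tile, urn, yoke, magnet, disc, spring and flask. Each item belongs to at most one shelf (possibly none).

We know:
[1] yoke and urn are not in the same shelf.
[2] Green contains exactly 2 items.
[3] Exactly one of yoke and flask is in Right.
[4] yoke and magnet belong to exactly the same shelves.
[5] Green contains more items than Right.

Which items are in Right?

Right = {flask}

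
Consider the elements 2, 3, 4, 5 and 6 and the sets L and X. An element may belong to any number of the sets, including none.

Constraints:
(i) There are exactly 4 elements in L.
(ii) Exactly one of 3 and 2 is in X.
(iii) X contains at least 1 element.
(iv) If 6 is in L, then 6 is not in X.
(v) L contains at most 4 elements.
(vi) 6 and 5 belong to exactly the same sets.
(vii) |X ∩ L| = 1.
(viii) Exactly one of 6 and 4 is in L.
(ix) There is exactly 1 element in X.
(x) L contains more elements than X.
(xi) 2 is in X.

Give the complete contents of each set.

L = {2, 3, 5, 6}; X = {2}

From (xi): 2 ∈ X.
(ii) (exactly one): 3 ∉ X.
(ix): X already has 1, so the rest are out.
Suppose 2 ∉ L: no assignment then satisfies all the clues, so 2 ∈ L.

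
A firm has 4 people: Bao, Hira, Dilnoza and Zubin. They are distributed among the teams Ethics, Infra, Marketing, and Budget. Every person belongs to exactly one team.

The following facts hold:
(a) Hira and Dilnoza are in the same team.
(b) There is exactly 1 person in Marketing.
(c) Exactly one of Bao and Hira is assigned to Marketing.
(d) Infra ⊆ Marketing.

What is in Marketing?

Marketing = {Bao}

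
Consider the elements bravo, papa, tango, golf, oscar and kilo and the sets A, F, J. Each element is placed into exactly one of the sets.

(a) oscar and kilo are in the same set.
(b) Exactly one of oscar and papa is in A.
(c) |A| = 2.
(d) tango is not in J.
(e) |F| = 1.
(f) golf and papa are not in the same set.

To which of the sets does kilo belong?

kilo: J

From (d): tango ∉ J.
Suppose kilo ∈ A: no assignment then satisfies all the clues, so kilo ∉ A.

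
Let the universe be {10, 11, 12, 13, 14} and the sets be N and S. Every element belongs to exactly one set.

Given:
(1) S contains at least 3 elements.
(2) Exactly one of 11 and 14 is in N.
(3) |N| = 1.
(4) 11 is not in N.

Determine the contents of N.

N = {14}

From (4): 11 ∉ N.
(2) (exactly one): 14 ∈ N.
(3): N already has 1, so the rest are out.
Only one set left: 10 ∈ S.
Only one set left: 11 ∈ S.
Only one set left: 12 ∈ S.
Only one set left: 13 ∈ S.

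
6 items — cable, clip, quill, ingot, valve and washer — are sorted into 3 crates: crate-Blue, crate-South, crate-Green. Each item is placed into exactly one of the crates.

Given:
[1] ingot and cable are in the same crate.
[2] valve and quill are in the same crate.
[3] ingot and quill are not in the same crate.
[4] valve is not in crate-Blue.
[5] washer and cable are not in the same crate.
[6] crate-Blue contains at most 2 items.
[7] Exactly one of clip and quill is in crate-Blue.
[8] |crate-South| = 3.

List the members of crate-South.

From (4): valve ∉ crate-Blue.
(2): quill matches valve: quill ∉ crate-Blue.
(7) (exactly one): clip ∈ crate-Blue.
Suppose cable ∈ crate-South: no assignment then satisfies all the clues, so cable ∉ crate-South.

crate-South = {quill, valve, washer}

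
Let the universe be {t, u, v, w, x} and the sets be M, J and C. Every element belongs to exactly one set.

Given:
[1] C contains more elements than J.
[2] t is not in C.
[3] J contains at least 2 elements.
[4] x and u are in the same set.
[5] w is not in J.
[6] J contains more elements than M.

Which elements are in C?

C = {u, w, x}

From (2): t ∉ C.
From (5): w ∉ J.
Suppose u ∉ C: no assignment then satisfies all the clues, so u ∈ C.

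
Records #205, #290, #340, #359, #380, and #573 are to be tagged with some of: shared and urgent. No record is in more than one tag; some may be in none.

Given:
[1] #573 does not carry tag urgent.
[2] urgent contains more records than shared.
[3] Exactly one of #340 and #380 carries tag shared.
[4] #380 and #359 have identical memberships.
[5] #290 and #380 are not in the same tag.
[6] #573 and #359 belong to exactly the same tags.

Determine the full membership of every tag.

shared = {#340}; urgent = {#205, #290}

From (1): #573 ∉ urgent.
(6): #359 matches #573: #359 ∉ urgent.
(4): #380 matches #359: #380 ∉ urgent.
Suppose #205 ∈ shared: no assignment then satisfies all the clues, so #205 ∉ shared.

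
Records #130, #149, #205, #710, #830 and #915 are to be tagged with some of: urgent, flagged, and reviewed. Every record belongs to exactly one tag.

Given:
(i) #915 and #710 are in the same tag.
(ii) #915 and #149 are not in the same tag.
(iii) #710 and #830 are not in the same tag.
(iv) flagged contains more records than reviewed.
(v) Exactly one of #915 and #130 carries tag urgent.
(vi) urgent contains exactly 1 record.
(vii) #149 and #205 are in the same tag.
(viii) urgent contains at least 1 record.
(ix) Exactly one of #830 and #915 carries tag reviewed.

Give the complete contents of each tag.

urgent = {#130}; flagged = {#149, #205, #830}; reviewed = {#710, #915}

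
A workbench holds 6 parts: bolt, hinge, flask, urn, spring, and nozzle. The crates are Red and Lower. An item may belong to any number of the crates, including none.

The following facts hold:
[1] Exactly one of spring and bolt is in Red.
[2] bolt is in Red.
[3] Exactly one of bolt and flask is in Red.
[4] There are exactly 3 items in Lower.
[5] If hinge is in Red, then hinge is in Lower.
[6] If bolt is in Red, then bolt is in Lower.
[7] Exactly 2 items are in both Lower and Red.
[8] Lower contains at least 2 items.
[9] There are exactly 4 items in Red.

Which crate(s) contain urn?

From (2): bolt ∈ Red.
(1) (exactly one): spring ∉ Red.
(3) (exactly one): flask ∉ Red.
(6): bolt ∈ Lower.
(9): only 4 candidates remain for Red, so all are in.
(5): hinge ∈ Lower.
Suppose urn ∈ Lower: no assignment then satisfies all the clues, so urn ∉ Lower.

urn: Red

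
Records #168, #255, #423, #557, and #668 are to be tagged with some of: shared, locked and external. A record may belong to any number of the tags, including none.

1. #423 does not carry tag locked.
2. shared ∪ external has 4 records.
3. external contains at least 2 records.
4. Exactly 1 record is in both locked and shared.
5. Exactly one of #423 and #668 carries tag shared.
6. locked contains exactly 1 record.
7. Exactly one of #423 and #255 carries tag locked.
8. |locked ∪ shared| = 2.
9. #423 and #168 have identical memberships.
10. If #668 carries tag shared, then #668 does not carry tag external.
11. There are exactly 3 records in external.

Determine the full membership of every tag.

shared = {#255, #668}; locked = {#255}; external = {#168, #255, #423}

From (1): #423 ∉ locked.
(7) (exactly one): #255 ∈ locked.
(9): #168 matches #423: #168 ∉ locked.
(6): locked already has 1, so the rest are out.
Suppose #168 ∈ shared: no assignment then satisfies all the clues, so #168 ∉ shared.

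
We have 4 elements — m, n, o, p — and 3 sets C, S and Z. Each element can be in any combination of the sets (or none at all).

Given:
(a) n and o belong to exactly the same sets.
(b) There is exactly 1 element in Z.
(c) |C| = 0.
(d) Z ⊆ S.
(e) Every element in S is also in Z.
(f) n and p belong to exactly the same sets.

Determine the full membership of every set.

C = {}; S = {m}; Z = {m}

(c): C already has 0, so the rest are out.
Suppose m ∉ S: no assignment then satisfies all the clues, so m ∈ S.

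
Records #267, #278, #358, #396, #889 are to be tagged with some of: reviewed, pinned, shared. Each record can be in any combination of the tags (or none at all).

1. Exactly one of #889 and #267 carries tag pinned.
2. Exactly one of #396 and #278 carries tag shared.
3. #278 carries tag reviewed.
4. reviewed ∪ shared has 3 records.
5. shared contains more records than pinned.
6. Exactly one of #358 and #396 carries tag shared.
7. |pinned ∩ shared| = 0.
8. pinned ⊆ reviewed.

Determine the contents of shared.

shared = {#278, #358}

From (3): #278 ∈ reviewed.
Suppose #267 ∈ shared: no assignment then satisfies all the clues, so #267 ∉ shared.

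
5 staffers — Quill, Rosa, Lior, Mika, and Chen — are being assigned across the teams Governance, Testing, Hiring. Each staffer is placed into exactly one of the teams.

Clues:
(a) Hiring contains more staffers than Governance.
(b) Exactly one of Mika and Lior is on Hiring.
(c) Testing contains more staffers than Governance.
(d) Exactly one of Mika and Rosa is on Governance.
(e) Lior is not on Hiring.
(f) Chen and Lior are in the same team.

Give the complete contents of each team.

Governance = {Rosa}; Testing = {Chen, Lior}; Hiring = {Mika, Quill}

From (e): Lior ∉ Hiring.
(b) (exactly one): Mika ∈ Hiring.
(d) (exactly one): Rosa ∈ Governance.
(f): Chen matches Lior: Chen ∉ Hiring.
Suppose Quill ∈ Governance: no assignment then satisfies all the clues, so Quill ∉ Governance.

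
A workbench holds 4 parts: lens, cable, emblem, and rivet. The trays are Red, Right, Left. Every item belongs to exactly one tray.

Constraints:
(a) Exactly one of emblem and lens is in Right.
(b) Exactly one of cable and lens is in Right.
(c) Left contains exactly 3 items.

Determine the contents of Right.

Right = {lens}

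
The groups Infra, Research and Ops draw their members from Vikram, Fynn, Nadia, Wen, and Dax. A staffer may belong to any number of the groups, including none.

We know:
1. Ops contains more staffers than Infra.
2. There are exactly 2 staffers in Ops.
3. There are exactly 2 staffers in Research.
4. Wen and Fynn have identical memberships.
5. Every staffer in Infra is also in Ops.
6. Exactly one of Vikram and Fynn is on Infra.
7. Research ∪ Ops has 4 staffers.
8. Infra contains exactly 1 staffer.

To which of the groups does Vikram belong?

Vikram: Infra, Ops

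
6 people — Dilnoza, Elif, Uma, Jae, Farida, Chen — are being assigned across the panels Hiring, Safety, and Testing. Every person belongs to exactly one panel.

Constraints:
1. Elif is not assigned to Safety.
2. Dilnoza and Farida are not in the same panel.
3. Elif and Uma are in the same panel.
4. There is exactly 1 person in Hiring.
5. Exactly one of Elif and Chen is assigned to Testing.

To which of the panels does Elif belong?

From (1): Elif ∉ Safety.
(3): Uma matches Elif: Uma ∉ Safety.
Suppose Elif ∈ Hiring: no assignment then satisfies all the clues, so Elif ∉ Hiring.

Elif: Testing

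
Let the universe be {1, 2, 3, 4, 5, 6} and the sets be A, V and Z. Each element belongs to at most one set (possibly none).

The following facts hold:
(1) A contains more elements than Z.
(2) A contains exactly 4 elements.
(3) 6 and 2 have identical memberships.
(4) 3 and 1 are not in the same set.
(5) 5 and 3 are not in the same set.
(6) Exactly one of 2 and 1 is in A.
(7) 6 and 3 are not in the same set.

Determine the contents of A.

A = {2, 4, 5, 6}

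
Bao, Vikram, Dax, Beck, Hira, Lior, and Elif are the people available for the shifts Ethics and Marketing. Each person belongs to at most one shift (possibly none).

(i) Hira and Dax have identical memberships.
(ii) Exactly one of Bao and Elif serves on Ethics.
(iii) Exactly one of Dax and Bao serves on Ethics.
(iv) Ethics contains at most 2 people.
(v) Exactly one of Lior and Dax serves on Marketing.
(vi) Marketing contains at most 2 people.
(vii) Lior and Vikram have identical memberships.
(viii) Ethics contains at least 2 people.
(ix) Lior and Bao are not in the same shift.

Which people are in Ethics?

Ethics = {Bao, Beck}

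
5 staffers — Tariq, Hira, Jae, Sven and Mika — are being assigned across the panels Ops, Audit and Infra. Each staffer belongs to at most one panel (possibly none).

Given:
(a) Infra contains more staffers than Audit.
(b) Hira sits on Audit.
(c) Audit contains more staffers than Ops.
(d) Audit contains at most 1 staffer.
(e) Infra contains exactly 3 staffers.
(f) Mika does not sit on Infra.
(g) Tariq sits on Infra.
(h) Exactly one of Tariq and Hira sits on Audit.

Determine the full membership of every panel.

From (b): Hira ∈ Audit.
From (f): Mika ∉ Infra.
From (g): Tariq ∈ Infra.
(d): Audit already has 1, so the rest are out.
(e): only 3 candidates remain for Infra, so all are in.
Suppose Mika ∈ Ops: no assignment then satisfies all the clues, so Mika ∉ Ops.

Ops = {}; Audit = {Hira}; Infra = {Jae, Sven, Tariq}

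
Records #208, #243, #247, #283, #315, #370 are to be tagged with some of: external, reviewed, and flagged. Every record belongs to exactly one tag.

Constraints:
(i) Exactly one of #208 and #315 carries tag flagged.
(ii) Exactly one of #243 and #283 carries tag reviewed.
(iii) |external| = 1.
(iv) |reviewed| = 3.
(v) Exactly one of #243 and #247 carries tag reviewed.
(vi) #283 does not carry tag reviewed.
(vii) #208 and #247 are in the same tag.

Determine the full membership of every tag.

From (vi): #283 ∉ reviewed.
(ii) (exactly one): #243 ∈ reviewed.
(v) (exactly one): #247 ∉ reviewed.
(vii): #208 matches #247: #208 ∉ reviewed.
(iv): only 3 candidates remain for reviewed, so all are in.
(i) (exactly one): #208 ∈ flagged.
(vii): #247 matches #208: #247 ∉ external.
(vii): #247 matches #208: #247 ∈ flagged.
(iii): only 1 candidates remain for external, so all are in.

external = {#283}; reviewed = {#243, #315, #370}; flagged = {#208, #247}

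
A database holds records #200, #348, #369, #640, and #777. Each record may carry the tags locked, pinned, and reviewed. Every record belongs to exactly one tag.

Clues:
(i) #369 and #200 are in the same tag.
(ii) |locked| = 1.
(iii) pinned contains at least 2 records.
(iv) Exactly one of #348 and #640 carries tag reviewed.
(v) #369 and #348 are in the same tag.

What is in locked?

locked = {#777}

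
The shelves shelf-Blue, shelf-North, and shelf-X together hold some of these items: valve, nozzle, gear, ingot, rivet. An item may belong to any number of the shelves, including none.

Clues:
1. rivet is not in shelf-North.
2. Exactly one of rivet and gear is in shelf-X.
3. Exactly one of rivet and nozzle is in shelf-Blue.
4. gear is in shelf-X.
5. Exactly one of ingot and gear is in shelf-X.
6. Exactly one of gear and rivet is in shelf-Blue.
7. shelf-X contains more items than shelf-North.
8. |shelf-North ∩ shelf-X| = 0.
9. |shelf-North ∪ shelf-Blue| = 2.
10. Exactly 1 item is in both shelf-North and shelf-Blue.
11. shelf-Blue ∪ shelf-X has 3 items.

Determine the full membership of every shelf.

shelf-Blue = {gear, nozzle}; shelf-North = {nozzle}; shelf-X = {gear, valve}

From (1): rivet ∉ shelf-North.
From (4): gear ∈ shelf-X.
(2) (exactly one): rivet ∉ shelf-X.
(5) (exactly one): ingot ∉ shelf-X.
Suppose valve ∈ shelf-Blue: no assignment then satisfies all the clues, so valve ∉ shelf-Blue.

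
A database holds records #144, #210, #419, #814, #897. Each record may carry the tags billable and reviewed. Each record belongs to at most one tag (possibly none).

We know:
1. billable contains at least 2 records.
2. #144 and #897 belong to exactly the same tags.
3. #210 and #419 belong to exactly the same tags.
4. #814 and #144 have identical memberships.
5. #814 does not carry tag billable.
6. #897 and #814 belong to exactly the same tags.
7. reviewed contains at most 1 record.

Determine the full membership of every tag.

billable = {#210, #419}; reviewed = {}

From (5): #814 ∉ billable.
(4): #144 matches #814: #144 ∉ billable.
(6): #897 matches #814: #897 ∉ billable.
(1): only 2 candidates remain for billable, so all are in.
Suppose #144 ∈ reviewed: no assignment then satisfies all the clues, so #144 ∉ reviewed.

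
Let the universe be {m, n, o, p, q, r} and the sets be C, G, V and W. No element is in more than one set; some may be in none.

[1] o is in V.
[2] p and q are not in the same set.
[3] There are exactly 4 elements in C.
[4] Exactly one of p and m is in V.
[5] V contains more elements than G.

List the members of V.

V = {o, p}

From (1): o ∈ V.
Suppose m ∈ V: no assignment then satisfies all the clues, so m ∉ V.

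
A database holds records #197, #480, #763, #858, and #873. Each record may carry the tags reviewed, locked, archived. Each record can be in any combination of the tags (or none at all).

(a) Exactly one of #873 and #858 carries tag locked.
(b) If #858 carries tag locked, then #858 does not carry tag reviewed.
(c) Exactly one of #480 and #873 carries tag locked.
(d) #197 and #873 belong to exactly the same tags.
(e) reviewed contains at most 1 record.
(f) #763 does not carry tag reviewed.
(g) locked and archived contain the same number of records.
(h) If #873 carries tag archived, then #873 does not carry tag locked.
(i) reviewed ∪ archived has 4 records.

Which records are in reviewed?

From (f): #763 ∉ reviewed.
Suppose #197 ∈ reviewed: no assignment then satisfies all the clues, so #197 ∉ reviewed.

reviewed = {#480}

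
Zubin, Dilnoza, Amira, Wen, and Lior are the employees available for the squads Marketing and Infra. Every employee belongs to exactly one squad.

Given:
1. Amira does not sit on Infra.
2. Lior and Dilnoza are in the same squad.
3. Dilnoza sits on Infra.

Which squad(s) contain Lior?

From (1): Amira ∉ Infra.
From (3): Dilnoza ∈ Infra.
(2): Lior matches Dilnoza: Lior ∉ Marketing.
(2): Lior matches Dilnoza: Lior ∈ Infra.
Only one squad left: Amira ∈ Marketing.

Lior: Infra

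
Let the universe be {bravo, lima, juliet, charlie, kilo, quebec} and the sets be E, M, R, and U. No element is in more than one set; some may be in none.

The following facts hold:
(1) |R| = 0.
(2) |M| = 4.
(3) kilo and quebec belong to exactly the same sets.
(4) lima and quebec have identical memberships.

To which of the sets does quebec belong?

(1): R already has 0, so the rest are out.
Suppose quebec ∈ E: no assignment then satisfies all the clues, so quebec ∉ E.

quebec: M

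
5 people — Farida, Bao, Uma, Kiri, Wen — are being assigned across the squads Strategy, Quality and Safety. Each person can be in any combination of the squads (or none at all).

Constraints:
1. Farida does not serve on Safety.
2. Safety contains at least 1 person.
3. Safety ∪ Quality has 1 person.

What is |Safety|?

1

From (1): Farida ∉ Safety.
Suppose Farida ∈ Quality: no assignment then satisfies all the clues, so Farida ∉ Quality.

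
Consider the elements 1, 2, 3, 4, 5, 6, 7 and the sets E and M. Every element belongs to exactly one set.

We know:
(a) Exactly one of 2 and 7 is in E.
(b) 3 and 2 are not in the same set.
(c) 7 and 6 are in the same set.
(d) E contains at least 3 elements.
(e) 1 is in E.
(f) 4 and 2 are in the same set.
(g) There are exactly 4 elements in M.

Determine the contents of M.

M = {3, 5, 6, 7}

From (e): 1 ∈ E.
Suppose 2 ∈ M: no assignment then satisfies all the clues, so 2 ∉ M.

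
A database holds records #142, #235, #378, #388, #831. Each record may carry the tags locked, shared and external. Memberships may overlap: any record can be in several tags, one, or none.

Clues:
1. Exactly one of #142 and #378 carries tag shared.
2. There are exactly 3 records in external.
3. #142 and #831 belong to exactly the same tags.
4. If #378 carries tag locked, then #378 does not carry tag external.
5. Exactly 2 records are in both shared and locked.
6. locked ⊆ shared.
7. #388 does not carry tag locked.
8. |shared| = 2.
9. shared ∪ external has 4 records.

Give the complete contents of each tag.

locked = {#235, #378}; shared = {#235, #378}; external = {#142, #235, #831}

From (7): #388 ∉ locked.
Suppose #142 ∈ locked: no assignment then satisfies all the clues, so #142 ∉ locked.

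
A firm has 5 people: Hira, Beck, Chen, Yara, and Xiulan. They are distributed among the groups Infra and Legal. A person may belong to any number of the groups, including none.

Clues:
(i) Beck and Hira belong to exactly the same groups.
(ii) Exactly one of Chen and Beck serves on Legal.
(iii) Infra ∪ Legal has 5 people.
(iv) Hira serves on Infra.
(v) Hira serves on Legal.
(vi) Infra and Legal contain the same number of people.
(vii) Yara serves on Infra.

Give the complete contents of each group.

Infra = {Beck, Chen, Hira, Yara}; Legal = {Beck, Hira, Xiulan, Yara}

From (iv): Hira ∈ Infra.
From (v): Hira ∈ Legal.
From (vii): Yara ∈ Infra.
(i): Beck matches Hira: Beck ∈ Infra.
(i): Beck matches Hira: Beck ∈ Legal.
(ii) (exactly one): Chen ∉ Legal.
Suppose Chen ∉ Infra: no assignment then satisfies all the clues, so Chen ∈ Infra.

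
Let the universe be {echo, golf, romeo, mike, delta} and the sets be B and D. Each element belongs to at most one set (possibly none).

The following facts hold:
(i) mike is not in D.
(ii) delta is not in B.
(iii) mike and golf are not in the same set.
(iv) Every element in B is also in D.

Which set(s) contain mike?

mike: none

From (i): mike ∉ D.
From (ii): delta ∉ B.
(iv) contrapositive: mike ∉ B.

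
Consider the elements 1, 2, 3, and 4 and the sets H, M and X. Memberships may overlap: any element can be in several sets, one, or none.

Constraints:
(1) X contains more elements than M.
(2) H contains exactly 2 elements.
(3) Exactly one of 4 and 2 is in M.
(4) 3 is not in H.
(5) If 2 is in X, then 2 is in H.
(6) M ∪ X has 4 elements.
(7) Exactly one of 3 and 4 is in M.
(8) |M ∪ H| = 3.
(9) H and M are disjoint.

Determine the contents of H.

H = {1, 2}

From (4): 3 ∉ H.
Suppose 1 ∉ H: no assignment then satisfies all the clues, so 1 ∈ H.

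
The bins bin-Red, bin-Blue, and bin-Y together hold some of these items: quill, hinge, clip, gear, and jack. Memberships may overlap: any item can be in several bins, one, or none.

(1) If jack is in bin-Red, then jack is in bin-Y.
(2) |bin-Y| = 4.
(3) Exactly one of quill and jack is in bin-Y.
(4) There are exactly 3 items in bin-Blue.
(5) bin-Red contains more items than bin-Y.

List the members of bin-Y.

bin-Y = {clip, gear, hinge, jack}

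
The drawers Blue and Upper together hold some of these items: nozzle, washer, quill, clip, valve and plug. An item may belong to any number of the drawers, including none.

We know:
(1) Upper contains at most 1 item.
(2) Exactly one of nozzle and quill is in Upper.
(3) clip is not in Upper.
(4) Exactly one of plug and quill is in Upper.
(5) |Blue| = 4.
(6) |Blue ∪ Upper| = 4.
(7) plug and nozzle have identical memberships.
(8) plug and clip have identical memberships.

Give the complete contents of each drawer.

Blue = {clip, nozzle, plug, quill}; Upper = {quill}

From (3): clip ∉ Upper.
(8): plug matches clip: plug ∉ Upper.
(4) (exactly one): quill ∈ Upper.
(7): nozzle matches plug: nozzle ∉ Upper.
(1): Upper already has 1, so the rest are out.
Suppose nozzle ∉ Blue: no assignment then satisfies all the clues, so nozzle ∈ Blue.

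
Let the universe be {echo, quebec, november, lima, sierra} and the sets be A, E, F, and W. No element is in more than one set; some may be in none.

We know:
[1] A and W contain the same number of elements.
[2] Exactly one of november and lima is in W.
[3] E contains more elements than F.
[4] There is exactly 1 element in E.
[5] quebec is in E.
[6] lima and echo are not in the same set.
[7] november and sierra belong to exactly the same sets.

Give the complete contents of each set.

From (5): quebec ∈ E.
(4): E already has 1, so the rest are out.
Suppose echo ∉ A: no assignment then satisfies all the clues, so echo ∈ A.

A = {echo}; E = {quebec}; F = {}; W = {lima}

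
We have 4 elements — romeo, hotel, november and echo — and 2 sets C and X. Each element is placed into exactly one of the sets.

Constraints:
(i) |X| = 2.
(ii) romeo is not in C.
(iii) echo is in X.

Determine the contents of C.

From (ii): romeo ∉ C.
From (iii): echo ∈ X.
Only one set left: romeo ∈ X.
(i): X already has 2, so the rest are out.
Only one set left: hotel ∈ C.
Only one set left: november ∈ C.

C = {hotel, november}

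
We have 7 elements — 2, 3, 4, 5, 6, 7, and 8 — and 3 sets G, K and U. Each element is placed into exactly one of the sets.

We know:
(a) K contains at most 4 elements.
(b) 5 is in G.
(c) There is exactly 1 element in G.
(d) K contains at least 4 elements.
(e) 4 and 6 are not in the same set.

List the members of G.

G = {5}

From (b): 5 ∈ G.
(c): G already has 1, so the rest are out.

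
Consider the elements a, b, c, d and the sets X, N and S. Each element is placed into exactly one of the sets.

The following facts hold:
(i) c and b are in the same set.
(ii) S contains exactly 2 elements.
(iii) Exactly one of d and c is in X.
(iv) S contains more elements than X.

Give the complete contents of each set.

X = {d}; N = {a}; S = {b, c}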